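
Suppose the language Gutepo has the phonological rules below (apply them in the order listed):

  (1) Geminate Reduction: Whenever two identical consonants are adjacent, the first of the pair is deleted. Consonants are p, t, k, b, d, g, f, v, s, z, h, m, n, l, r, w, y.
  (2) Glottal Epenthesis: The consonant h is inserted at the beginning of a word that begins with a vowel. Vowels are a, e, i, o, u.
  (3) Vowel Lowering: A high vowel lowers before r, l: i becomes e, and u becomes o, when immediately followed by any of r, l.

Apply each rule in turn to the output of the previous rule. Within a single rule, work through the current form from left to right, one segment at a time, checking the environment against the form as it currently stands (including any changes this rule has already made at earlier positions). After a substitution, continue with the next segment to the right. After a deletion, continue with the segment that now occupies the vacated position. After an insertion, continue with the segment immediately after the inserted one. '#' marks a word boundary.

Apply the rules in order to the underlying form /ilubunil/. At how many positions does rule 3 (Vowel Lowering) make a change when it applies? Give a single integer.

(1) Geminate Reduction: no change — [ilubunil]
(2) Glottal Epenthesis: [ilubunil] → [hilubunil]
(3) Vowel Lowering: [hilubunil] → [helubunel]
Rule 3 changed 2 position(s).

2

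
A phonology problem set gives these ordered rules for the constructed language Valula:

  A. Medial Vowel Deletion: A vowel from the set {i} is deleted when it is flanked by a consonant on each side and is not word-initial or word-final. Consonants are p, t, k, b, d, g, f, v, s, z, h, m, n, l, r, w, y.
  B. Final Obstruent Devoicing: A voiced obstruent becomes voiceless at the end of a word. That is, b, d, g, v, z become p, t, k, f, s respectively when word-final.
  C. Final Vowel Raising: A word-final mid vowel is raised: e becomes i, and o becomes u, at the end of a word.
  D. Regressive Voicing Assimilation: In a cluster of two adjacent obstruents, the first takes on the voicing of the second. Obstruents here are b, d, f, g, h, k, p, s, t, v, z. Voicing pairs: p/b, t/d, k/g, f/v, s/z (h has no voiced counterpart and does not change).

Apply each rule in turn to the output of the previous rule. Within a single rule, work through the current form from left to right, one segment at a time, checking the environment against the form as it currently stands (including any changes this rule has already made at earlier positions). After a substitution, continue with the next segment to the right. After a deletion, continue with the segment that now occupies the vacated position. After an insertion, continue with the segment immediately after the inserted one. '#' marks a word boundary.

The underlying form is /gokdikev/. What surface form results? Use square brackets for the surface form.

A Medial Vowel Deletion: [gokdikev] → [gokdkev]
B Final Obstruent Devoicing: [gokdkev] → [gokdkef]
C Final Vowel Raising: no change — [gokdkef]
D Regressive Voicing Assimilation: [gokdkef] → [gogtkef]

[gogtkef]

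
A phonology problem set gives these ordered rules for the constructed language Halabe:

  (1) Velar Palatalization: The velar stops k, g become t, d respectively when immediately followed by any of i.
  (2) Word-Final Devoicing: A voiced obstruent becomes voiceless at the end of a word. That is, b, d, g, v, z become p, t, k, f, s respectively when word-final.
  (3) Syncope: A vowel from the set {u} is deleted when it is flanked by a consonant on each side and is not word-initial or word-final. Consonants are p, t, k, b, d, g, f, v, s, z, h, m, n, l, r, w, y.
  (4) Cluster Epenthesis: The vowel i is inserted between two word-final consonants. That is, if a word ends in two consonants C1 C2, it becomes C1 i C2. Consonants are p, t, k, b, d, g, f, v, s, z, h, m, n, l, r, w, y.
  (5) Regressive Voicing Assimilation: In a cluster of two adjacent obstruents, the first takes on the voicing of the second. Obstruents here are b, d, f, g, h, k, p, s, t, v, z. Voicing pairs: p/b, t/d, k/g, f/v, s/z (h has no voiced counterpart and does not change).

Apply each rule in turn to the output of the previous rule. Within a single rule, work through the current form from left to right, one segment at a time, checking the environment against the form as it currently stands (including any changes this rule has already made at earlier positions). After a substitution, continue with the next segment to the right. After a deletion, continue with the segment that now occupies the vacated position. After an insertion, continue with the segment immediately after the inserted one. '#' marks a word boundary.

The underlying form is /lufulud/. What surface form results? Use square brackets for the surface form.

[lflit]

(1) Velar Palatalization: no change — [lufulud]
(2) Word-Final Devoicing: [lufulud] → [lufulut]
(3) Syncope: [lufulut] → [lflt]
(4) Cluster Epenthesis: [lflt] → [lflit]
(5) Regressive Voicing Assimilation: no change — [lflit]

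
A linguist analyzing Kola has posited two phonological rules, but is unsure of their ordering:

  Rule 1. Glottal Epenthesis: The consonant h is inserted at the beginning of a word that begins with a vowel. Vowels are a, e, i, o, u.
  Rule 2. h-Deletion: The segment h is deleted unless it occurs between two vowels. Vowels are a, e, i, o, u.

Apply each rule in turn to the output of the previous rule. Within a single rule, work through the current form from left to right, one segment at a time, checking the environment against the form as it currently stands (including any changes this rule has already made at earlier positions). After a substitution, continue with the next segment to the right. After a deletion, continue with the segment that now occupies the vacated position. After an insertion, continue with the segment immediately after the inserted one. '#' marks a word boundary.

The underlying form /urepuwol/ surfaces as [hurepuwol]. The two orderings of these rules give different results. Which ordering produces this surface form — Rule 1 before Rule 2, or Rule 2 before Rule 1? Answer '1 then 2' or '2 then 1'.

2 then 1

Order 1 then 2:
  1 Glottal Epenthesis: [urepuwol] → [hurepuwol]
  2 h-Deletion: [hurepuwol] → [urepuwol]
  result: [urepuwol]
Order 2 then 1:
  2 h-Deletion: no change — [urepuwol]
  1 Glottal Epenthesis: [urepuwol] → [hurepuwol]
  result: [hurepuwol]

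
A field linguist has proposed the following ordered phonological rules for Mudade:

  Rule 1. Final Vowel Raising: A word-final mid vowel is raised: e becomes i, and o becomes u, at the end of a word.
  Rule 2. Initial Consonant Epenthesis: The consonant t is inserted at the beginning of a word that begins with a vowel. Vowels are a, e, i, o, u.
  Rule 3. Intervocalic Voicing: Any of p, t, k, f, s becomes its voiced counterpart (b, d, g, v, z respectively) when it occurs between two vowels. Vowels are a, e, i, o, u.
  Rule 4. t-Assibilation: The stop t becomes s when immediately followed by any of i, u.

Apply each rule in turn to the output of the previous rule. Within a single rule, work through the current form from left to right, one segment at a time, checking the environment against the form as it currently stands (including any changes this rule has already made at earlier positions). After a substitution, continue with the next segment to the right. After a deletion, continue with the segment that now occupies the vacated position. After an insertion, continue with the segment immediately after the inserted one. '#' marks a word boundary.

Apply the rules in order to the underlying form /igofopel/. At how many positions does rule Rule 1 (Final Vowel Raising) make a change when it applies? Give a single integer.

0

Rule 1 Final Vowel Raising: no change — [igofopel]
Rule 2 Initial Consonant Epenthesis: [igofopel] → [tigofopel]
Rule 3 Intervocalic Voicing: [tigofopel] → [tigovobel]
Rule 4 t-Assibilation: [tigovobel] → [sigovobel]
Rule Rule 1 changed 0 position(s).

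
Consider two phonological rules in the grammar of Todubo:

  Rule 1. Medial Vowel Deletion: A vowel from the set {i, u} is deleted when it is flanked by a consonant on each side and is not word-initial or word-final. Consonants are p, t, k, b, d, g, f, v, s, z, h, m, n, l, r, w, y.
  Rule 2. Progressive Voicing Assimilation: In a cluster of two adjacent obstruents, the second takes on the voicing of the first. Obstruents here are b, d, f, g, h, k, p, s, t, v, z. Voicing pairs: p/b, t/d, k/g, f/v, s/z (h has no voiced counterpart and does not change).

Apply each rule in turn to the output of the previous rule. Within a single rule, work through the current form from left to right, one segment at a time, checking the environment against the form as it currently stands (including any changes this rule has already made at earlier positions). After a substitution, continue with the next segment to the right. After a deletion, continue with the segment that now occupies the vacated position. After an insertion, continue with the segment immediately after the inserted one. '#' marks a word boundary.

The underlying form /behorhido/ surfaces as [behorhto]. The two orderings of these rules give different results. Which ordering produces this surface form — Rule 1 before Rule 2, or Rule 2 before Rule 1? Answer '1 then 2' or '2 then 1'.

1 then 2

Order 1 then 2:
  1 Medial Vowel Deletion: [behorhido] → [behorhdo]
  2 Progressive Voicing Assimilation: [behorhdo] → [behorhto]
  result: [behorhto]
Order 2 then 1:
  2 Progressive Voicing Assimilation: no change — [behorhido]
  1 Medial Vowel Deletion: [behorhido] → [behorhdo]
  result: [behorhdo]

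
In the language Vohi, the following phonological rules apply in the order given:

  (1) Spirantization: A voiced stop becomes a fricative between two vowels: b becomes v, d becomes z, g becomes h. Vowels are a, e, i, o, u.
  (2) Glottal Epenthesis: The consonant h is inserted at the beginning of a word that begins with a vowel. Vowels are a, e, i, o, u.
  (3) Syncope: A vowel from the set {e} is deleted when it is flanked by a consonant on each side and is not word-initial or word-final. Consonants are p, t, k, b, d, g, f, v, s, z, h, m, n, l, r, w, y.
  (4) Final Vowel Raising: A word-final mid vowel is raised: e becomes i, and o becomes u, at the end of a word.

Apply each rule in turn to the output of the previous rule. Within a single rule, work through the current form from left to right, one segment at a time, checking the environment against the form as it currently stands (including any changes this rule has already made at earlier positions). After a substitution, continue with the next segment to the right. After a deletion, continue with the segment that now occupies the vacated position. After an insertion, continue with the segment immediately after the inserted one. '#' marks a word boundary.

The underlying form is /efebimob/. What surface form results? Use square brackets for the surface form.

(1) Spirantization: [efebimob] → [efevimob]
(2) Glottal Epenthesis: [efevimob] → [hefevimob]
(3) Syncope: [hefevimob] → [hfvimob]
(4) Final Vowel Raising: no change — [hfvimob]

[hfvimob]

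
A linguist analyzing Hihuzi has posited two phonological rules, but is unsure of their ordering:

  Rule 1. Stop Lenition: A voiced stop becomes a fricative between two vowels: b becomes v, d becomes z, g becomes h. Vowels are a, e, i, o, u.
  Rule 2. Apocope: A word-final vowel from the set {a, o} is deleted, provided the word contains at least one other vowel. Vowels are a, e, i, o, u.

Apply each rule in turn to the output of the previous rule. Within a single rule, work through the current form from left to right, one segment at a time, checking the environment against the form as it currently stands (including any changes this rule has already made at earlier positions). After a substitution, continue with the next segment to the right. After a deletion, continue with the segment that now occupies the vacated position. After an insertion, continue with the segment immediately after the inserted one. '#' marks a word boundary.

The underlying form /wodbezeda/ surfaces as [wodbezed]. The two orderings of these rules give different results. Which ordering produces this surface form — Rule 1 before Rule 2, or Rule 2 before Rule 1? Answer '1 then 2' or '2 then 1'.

Order 1 then 2:
  1 Stop Lenition: [wodbezeda] → [wodbezeza]
  2 Apocope: [wodbezeza] → [wodbezez]
  result: [wodbezez]
Order 2 then 1:
  2 Apocope: [wodbezeda] → [wodbezed]
  1 Stop Lenition: no change — [wodbezed]
  result: [wodbezed]

2 then 1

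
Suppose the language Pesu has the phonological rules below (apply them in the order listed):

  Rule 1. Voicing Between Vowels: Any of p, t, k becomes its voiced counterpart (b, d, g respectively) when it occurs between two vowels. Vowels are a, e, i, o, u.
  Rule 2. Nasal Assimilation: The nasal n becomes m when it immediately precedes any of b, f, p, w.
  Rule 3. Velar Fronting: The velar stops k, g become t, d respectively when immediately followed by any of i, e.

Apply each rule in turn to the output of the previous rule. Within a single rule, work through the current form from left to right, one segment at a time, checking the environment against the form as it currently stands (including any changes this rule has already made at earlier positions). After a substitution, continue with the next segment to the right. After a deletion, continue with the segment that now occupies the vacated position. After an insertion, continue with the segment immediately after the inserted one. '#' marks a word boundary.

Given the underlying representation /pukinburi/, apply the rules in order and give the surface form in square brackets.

Rule 1 Voicing Between Vowels: [pukinburi] → [puginburi]
Rule 2 Nasal Assimilation: [puginburi] → [pugimburi]
Rule 3 Velar Fronting: [pugimburi] → [pudimburi]

[pudimburi]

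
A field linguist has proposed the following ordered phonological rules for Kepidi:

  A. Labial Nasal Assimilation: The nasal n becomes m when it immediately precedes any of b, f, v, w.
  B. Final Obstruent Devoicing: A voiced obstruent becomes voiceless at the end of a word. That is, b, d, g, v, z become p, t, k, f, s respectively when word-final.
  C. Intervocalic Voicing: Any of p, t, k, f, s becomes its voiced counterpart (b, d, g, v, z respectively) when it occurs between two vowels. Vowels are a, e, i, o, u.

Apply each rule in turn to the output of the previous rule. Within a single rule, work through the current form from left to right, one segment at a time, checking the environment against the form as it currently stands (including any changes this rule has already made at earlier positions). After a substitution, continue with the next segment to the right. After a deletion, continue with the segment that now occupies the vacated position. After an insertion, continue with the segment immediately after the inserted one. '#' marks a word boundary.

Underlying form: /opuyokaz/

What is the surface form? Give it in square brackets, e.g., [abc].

A Labial Nasal Assimilation: no change — [opuyokaz]
B Final Obstruent Devoicing: [opuyokaz] → [opuyokas]
C Intervocalic Voicing: [opuyokas] → [obuyogas]

[obuyogas]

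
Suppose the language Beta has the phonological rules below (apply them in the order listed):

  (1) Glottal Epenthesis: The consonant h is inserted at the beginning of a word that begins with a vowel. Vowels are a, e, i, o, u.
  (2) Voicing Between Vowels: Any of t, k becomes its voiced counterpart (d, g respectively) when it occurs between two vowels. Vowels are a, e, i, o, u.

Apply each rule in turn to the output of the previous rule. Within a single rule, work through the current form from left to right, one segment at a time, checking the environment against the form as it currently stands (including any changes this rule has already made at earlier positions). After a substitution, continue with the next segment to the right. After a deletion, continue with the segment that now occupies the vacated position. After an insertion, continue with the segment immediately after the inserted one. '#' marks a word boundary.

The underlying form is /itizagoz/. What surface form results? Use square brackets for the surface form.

[hidizagoz]

(1) Glottal Epenthesis: [itizagoz] → [hitizagoz]
(2) Voicing Between Vowels: [hitizagoz] → [hidizagoz]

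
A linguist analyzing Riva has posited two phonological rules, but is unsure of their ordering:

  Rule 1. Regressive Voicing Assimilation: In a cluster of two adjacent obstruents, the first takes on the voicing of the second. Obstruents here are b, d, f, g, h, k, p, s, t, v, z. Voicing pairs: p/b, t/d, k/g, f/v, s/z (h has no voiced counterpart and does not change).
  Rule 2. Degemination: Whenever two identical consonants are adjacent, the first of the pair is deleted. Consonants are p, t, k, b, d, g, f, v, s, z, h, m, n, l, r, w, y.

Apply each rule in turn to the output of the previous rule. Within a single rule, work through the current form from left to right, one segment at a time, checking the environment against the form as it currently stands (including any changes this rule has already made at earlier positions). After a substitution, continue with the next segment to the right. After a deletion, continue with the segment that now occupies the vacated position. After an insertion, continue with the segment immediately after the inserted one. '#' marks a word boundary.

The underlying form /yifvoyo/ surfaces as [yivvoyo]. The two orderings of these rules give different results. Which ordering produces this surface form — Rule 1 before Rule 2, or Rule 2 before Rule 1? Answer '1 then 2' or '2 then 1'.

2 then 1

Order 1 then 2:
  1 Regressive Voicing Assimilation: [yifvoyo] → [yivvoyo]
  2 Degemination: [yivvoyo] → [yivoyo]
  result: [yivoyo]
Order 2 then 1:
  2 Degemination: no change — [yifvoyo]
  1 Regressive Voicing Assimilation: [yifvoyo] → [yivvoyo]
  result: [yivvoyo]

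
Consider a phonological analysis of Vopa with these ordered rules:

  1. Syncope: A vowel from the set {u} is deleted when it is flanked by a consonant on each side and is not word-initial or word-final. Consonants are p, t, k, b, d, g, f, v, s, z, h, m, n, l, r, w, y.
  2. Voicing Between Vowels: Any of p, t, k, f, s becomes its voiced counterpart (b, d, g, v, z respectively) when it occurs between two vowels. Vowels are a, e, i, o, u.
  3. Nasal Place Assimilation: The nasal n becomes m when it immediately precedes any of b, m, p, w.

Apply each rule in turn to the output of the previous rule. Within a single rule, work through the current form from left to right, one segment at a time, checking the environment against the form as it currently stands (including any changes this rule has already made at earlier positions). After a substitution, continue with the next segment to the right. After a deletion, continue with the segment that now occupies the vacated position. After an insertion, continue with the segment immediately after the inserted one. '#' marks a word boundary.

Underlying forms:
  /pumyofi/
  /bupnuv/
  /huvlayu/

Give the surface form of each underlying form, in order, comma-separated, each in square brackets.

/pumyofi/:
  1 Syncope: [pumyofi] → [pmyofi]
  2 Voicing Between Vowels: [pmyofi] → [pmyovi]
  3 Nasal Place Assimilation: no change — [pmyovi]
/bupnuv/:
  1 Syncope: [bupnuv] → [bpnv]
  2 Voicing Between Vowels: no change — [bpnv]
  3 Nasal Place Assimilation: no change — [bpnv]
/huvlayu/:
  1 Syncope: [huvlayu] → [hvlayu]
  2 Voicing Between Vowels: no change — [hvlayu]
  3 Nasal Place Assimilation: no change — [hvlayu]

[pmyovi], [bpnv], [hvlayu]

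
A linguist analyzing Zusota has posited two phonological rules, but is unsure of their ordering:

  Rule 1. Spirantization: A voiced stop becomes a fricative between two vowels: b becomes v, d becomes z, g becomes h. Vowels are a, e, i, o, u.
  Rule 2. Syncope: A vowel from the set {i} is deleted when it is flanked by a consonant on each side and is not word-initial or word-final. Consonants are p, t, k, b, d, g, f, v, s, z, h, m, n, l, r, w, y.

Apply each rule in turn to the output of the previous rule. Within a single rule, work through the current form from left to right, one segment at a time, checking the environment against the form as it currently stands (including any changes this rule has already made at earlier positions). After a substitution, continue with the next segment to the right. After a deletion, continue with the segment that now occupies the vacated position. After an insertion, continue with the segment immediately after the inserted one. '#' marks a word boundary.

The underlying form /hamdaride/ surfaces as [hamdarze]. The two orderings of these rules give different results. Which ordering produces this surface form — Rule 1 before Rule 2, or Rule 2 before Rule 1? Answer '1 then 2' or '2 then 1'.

Order 1 then 2:
  1 Spirantization: [hamdaride] → [hamdarize]
  2 Syncope: [hamdarize] → [hamdarze]
  result: [hamdarze]
Order 2 then 1:
  2 Syncope: [hamdaride] → [hamdarde]
  1 Spirantization: no change — [hamdarde]
  result: [hamdarde]

1 then 2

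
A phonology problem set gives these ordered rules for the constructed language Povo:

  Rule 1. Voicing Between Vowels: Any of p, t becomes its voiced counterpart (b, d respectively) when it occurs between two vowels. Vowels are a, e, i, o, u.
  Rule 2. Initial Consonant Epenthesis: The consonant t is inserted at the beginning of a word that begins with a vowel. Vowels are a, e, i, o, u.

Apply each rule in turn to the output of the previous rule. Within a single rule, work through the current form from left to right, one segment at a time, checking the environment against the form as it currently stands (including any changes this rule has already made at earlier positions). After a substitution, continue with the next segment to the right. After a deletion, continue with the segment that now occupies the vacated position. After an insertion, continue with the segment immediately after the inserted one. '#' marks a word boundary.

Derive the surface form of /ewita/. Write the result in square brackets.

[tewida]

Rule 1 Voicing Between Vowels: [ewita] → [ewida]
Rule 2 Initial Consonant Epenthesis: [ewida] → [tewida]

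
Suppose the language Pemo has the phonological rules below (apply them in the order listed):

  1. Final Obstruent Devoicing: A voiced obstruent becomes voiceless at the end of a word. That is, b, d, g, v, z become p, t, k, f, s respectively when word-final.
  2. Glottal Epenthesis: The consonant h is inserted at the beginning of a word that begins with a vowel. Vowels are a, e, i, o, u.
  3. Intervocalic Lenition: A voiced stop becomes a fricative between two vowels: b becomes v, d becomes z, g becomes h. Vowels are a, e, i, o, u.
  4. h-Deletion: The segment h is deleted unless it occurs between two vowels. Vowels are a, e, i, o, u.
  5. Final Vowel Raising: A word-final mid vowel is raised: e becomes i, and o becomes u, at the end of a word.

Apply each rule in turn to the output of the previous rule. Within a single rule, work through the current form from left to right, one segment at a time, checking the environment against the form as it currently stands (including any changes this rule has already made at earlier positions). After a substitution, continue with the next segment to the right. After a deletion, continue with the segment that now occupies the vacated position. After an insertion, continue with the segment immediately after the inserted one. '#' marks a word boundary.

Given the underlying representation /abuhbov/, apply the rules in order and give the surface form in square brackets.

1 Final Obstruent Devoicing: [abuhbov] → [abuhbof]
2 Glottal Epenthesis: [abuhbof] → [habuhbof]
3 Intervocalic Lenition: [habuhbof] → [havuhbof]
4 h-Deletion: [havuhbof] → [avubof]
5 Final Vowel Raising: no change — [avubof]

[avubof]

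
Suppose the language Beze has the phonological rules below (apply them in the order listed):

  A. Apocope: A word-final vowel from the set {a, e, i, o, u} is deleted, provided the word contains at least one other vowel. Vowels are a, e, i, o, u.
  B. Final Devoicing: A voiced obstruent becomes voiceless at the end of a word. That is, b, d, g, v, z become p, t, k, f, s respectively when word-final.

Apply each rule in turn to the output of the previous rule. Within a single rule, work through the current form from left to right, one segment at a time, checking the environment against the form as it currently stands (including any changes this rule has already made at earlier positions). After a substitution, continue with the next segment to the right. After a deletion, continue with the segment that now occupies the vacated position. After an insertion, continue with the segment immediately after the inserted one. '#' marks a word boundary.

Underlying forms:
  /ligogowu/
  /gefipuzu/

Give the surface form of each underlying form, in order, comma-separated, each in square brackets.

/ligogowu/:
  A Apocope: [ligogowu] → [ligogow]
  B Final Devoicing: no change — [ligogow]
/gefipuzu/:
  A Apocope: [gefipuzu] → [gefipuz]
  B Final Devoicing: [gefipuz] → [gefipus]

[ligogow], [gefipus]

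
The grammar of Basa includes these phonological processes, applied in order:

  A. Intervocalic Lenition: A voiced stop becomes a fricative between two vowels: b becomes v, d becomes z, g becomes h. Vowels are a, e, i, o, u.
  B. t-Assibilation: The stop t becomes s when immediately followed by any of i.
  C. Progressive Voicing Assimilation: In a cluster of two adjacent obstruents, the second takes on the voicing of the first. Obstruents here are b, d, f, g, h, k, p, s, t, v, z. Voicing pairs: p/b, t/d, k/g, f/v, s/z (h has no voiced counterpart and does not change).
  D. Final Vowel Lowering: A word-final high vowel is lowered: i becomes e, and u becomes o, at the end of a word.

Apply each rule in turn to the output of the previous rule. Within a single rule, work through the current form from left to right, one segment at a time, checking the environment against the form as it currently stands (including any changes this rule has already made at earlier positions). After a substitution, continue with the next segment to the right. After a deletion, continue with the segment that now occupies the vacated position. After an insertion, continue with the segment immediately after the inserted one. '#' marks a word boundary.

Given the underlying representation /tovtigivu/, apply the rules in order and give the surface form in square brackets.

[tovzihivo]

A Intervocalic Lenition: [tovtigivu] → [tovtihivu]
B t-Assibilation: [tovtihivu] → [tovsihivu]
C Progressive Voicing Assimilation: [tovsihivu] → [tovzihivu]
D Final Vowel Lowering: [tovzihivu] → [tovzihivo]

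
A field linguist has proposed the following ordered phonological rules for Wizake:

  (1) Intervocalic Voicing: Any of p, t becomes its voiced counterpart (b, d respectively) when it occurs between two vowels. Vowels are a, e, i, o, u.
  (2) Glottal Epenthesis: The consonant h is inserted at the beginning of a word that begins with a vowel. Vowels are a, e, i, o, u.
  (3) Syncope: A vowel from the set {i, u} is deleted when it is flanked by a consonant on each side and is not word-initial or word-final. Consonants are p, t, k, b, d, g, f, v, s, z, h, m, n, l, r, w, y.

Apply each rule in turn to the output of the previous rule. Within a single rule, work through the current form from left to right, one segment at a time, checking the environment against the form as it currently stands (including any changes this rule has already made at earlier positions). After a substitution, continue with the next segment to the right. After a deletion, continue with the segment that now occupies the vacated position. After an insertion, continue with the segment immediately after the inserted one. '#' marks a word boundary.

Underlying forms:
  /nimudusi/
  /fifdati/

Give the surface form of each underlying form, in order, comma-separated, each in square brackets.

/nimudusi/:
  (1) Intervocalic Voicing: no change — [nimudusi]
  (2) Glottal Epenthesis: no change — [nimudusi]
  (3) Syncope: [nimudusi] → [nmdsi]
/fifdati/:
  (1) Intervocalic Voicing: [fifdati] → [fifdadi]
  (2) Glottal Epenthesis: no change — [fifdadi]
  (3) Syncope: [fifdadi] → [ffdadi]

[nmdsi], [ffdadi]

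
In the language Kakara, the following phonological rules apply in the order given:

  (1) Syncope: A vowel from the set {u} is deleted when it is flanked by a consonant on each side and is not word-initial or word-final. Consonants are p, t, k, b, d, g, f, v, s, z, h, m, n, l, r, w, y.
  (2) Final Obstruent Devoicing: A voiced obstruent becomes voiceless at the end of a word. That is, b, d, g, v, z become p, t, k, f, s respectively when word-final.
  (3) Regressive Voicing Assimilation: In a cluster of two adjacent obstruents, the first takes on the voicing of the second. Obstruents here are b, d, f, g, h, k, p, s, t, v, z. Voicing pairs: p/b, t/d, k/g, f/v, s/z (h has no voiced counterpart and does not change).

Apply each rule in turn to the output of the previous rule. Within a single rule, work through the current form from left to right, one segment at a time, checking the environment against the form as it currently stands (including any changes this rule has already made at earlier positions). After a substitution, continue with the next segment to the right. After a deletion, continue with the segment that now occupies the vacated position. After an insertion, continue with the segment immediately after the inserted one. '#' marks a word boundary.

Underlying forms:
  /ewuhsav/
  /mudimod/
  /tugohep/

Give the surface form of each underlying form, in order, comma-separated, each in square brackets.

/ewuhsav/:
  (1) Syncope: [ewuhsav] → [ewhsav]
  (2) Final Obstruent Devoicing: [ewhsav] → [ewhsaf]
  (3) Regressive Voicing Assimilation: no change — [ewhsaf]
/mudimod/:
  (1) Syncope: [mudimod] → [mdimod]
  (2) Final Obstruent Devoicing: [mdimod] → [mdimot]
  (3) Regressive Voicing Assimilation: no change — [mdimot]
/tugohep/:
  (1) Syncope: [tugohep] → [tgohep]
  (2) Final Obstruent Devoicing: no change — [tgohep]
  (3) Regressive Voicing Assimilation: [tgohep] → [dgohep]

[ewhsaf], [mdimot], [dgohep]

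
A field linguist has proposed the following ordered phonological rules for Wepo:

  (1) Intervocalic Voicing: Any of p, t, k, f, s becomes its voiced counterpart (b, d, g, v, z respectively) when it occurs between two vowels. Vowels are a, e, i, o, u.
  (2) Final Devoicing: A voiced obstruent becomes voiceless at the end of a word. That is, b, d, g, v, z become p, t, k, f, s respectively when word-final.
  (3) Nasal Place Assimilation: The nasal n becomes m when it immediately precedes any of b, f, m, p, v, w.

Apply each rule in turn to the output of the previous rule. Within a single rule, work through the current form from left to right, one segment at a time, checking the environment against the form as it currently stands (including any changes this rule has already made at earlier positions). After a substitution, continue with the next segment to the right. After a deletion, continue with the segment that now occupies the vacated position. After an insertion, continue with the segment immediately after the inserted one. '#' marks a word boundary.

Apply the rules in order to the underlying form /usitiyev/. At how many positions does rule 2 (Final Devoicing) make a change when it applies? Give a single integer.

(1) Intervocalic Voicing: [usitiyev] → [uzidiyev]
(2) Final Devoicing: [uzidiyev] → [uzidiyef]
(3) Nasal Place Assimilation: no change — [uzidiyef]
Rule 2 changed 1 position(s).

1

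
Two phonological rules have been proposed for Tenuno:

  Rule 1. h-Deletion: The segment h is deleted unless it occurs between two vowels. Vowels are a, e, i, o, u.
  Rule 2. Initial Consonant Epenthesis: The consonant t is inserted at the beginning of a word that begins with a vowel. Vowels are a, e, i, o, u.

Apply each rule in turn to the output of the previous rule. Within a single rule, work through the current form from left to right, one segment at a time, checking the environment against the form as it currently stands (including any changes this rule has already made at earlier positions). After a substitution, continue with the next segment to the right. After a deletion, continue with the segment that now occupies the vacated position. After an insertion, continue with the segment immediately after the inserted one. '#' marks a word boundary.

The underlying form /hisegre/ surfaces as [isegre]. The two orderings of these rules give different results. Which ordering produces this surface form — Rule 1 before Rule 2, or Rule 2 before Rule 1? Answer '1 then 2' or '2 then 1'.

Order 1 then 2:
  1 h-Deletion: [hisegre] → [isegre]
  2 Initial Consonant Epenthesis: [isegre] → [tisegre]
  result: [tisegre]
Order 2 then 1:
  2 Initial Consonant Epenthesis: no change — [hisegre]
  1 h-Deletion: [hisegre] → [isegre]
  result: [isegre]

2 then 1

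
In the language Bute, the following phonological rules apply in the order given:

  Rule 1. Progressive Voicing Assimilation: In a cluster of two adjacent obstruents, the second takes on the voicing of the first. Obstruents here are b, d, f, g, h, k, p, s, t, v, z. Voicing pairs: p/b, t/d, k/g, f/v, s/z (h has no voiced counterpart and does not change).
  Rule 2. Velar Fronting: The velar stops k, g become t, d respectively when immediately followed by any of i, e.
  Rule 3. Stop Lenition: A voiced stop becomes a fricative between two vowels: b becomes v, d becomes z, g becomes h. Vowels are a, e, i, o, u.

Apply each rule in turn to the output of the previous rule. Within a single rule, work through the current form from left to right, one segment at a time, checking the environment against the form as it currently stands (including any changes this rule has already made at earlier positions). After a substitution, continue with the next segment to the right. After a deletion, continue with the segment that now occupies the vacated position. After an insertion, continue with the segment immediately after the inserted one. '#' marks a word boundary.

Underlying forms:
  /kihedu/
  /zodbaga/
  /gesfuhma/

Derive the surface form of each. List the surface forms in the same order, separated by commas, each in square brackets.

[tihezu], [zodbaha], [desfuhma]

/kihedu/:
  Rule 1 Progressive Voicing Assimilation: no change — [kihedu]
  Rule 2 Velar Fronting: [kihedu] → [tihedu]
  Rule 3 Stop Lenition: [tihedu] → [tihezu]
/zodbaga/:
  Rule 1 Progressive Voicing Assimilation: no change — [zodbaga]
  Rule 2 Velar Fronting: no change — [zodbaga]
  Rule 3 Stop Lenition: [zodbaga] → [zodbaha]
/gesfuhma/:
  Rule 1 Progressive Voicing Assimilation: no change — [gesfuhma]
  Rule 2 Velar Fronting: [gesfuhma] → [desfuhma]
  Rule 3 Stop Lenition: no change — [desfuhma]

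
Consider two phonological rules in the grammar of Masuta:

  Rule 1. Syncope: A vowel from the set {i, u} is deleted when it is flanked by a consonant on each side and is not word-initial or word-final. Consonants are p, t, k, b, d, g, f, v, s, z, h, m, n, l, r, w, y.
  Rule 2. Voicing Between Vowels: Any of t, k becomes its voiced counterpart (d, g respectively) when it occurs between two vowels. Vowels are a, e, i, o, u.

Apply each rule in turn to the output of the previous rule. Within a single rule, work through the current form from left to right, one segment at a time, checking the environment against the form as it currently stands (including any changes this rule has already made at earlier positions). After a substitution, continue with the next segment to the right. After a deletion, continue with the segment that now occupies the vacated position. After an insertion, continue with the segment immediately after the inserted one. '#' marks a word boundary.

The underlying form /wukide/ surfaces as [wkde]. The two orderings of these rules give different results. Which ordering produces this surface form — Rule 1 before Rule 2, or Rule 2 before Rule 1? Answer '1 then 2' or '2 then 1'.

Order 1 then 2:
  1 Syncope: [wukide] → [wkde]
  2 Voicing Between Vowels: no change — [wkde]
  result: [wkde]
Order 2 then 1:
  2 Voicing Between Vowels: [wukide] → [wugide]
  1 Syncope: [wugide] → [wgde]
  result: [wgde]

1 then 2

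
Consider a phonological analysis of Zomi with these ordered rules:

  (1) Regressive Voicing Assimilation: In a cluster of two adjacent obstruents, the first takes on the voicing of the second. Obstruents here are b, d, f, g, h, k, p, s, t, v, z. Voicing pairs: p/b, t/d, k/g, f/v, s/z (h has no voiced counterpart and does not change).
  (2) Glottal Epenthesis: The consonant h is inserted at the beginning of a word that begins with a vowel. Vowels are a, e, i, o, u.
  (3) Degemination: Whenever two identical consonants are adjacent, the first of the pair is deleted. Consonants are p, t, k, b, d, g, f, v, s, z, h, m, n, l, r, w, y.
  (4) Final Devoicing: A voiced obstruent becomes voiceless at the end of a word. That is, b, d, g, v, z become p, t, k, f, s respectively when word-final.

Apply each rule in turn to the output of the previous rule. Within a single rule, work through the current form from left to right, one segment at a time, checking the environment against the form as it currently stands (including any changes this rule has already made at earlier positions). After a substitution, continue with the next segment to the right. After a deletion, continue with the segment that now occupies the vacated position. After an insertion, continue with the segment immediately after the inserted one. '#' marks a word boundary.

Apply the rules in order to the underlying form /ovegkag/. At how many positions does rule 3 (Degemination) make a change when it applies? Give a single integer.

(1) Regressive Voicing Assimilation: [ovegkag] → [ovekkag]
(2) Glottal Epenthesis: [ovekkag] → [hovekkag]
(3) Degemination: [hovekkag] → [hovekag]
(4) Final Devoicing: [hovekag] → [hovekak]
Rule 3 changed 1 position(s).

1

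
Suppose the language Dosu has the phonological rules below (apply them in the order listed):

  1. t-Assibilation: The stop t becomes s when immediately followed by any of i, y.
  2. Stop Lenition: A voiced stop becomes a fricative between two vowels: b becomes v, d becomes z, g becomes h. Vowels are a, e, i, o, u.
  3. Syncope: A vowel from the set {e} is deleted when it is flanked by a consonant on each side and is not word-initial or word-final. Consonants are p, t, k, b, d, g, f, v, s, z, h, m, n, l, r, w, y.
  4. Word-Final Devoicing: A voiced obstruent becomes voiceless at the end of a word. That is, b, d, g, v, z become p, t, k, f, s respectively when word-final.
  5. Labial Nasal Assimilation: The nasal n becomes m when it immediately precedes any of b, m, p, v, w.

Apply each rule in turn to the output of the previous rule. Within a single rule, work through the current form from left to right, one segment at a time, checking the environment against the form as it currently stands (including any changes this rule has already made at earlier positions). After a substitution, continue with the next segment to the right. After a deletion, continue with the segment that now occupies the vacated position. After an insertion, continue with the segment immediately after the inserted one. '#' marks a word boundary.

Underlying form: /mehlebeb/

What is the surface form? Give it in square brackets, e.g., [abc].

1 t-Assibilation: no change — [mehlebeb]
2 Stop Lenition: [mehlebeb] → [mehleveb]
3 Syncope: [mehleveb] → [mhlvb]
4 Word-Final Devoicing: [mhlvb] → [mhlvp]
5 Labial Nasal Assimilation: no change — [mhlvp]

[mhlvp]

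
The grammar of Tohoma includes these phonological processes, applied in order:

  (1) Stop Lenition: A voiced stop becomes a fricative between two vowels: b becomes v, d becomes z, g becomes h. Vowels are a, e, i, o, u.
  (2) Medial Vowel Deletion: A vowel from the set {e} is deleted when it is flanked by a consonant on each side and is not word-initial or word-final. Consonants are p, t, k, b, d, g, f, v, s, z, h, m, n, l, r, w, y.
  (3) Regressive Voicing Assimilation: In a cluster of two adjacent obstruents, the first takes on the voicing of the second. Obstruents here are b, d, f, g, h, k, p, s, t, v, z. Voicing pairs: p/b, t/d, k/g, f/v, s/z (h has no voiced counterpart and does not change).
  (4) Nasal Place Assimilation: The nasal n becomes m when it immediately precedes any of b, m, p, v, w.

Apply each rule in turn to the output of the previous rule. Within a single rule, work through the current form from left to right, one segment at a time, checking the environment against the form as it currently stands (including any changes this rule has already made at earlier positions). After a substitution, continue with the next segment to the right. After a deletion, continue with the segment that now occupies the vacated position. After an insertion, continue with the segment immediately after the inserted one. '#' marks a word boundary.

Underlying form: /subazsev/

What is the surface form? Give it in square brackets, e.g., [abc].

(1) Stop Lenition: [subazsev] → [suvazsev]
(2) Medial Vowel Deletion: [suvazsev] → [suvazsv]
(3) Regressive Voicing Assimilation: [suvazsv] → [suvaszv]
(4) Nasal Place Assimilation: no change — [suvaszv]

[suvaszv]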